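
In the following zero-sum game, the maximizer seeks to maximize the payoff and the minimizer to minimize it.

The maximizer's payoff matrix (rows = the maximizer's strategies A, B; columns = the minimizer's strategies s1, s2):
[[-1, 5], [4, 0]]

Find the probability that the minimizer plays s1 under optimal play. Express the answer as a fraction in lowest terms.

Row minima are -1 and 0, so the maximizer's maximin is 0; column maxima are 4 and 5, so the minimizer's minimax is 4. These differ, so the equilibrium is in mixed strategies.
Let the minimizer play s1 with probability q. The maximizer is indifferent when −q + 5(1−q) = 4q, giving q = 1/2.

1/2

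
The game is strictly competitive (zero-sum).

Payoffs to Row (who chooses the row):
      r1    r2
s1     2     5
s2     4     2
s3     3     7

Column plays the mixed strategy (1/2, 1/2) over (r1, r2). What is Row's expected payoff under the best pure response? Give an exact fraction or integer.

s1: (2)·(1/2) + (5)·(1/2) = 7/2.
s2: (4)·(1/2) + (2)·(1/2) = 3.
s3: (3)·(1/2) + (7)·(1/2) = 5.
The best pure response is s3 with expected payoff 5.

5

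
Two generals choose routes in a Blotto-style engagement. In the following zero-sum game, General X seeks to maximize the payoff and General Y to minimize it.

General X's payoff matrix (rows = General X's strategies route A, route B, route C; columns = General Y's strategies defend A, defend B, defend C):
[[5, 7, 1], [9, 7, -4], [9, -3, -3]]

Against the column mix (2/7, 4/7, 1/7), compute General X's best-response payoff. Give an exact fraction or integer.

route A: (5)·(2/7) + (7)·(4/7) + (1)·(1/7) = 39/7.
route B: (9)·(2/7) + (7)·(4/7) + (-4)·(1/7) = 6.
route C: (9)·(2/7) + (-3)·(4/7) + (-3)·(1/7) = 3/7.
The best pure response is route B with expected payoff 6.

6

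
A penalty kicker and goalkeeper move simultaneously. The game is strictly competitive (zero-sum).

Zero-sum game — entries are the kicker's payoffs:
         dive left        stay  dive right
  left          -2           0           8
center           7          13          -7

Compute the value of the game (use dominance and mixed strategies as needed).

Column stay is strictly dominated by dive left for the goalkeeper (it gives the kicker more in every row).
The remaining 2×2 game on (left, center) × (dive left, dive right) has no saddle point. Let the kicker play left with probability p; indifference gives −2p + 7(1−p) = 8p − 7(1−p), so p = 7/12.
Similarly the goalkeeper's optimal q on dive left is 5/8, and the value is -2·(5/8) + (8)·(3/8) = 7/4.

7/4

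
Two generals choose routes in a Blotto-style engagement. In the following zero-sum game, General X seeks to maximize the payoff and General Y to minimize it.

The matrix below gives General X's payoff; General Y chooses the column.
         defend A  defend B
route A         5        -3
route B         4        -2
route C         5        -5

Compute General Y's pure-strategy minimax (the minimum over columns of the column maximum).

-2

The worst case (largest entry) in each column is defend A: 5, defend B: -2.
The best (smallest) of these is -2.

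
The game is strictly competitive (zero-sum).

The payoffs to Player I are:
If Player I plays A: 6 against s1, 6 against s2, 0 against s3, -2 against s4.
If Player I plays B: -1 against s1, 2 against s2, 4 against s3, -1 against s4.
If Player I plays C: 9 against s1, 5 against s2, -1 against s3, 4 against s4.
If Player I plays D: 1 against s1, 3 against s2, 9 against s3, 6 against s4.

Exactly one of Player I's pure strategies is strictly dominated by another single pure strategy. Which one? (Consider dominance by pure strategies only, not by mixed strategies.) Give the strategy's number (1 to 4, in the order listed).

2

Compare B with D: 1 > -1, 3 > 2, 9 > 4, 6 > -1.
So D strictly dominates B for Player I; B is strictly dominated.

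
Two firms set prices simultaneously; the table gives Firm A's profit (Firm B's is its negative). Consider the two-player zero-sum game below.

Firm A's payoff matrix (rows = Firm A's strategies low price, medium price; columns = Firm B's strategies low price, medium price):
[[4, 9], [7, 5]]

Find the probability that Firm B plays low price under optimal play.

4/7

Row minima are 4 and 5, so Firm A's maximin is 5; column maxima are 7 and 9, so Firm B's minimax is 7. These differ, so the equilibrium is in mixed strategies.
Let Firm B play low price with probability q. Firm A is indifferent when 4q + 9(1−q) = 7q + 5(1−q), giving q = 4/7.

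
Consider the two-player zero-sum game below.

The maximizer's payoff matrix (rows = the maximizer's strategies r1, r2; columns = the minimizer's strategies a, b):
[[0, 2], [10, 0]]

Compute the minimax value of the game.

5/3

Row minima are 0 and 0, so the maximizer's maximin is 0; column maxima are 10 and 2, so the minimizer's minimax is 2. These differ, so the equilibrium is in mixed strategies.
Let the maximizer play r1 with probability p. The minimizer is indifferent when 10(1−p) = 2p, giving p = 5/6.
Let the minimizer play a with probability q. The maximizer is indifferent when 2(1−q) = 10q, giving q = 1/6.
The value is 0·(1/6) + (2)·(5/6) = 5/3.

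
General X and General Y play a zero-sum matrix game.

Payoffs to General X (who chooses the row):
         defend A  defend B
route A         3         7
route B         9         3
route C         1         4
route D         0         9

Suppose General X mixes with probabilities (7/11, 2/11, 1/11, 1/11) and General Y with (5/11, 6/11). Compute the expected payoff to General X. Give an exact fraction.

608/121

Against (5/11, 6/11), each row's expected payoff is route A: 57/11; route B: 63/11; route C: 29/11; route D: 54/11.
Taking the (7/11, 2/11, 1/11, 1/11)-weighted average: (7/11)·(57/11) + (2/11)·(63/11) + (1/11)·(29/11) + (1/11)·(54/11) = 608/121.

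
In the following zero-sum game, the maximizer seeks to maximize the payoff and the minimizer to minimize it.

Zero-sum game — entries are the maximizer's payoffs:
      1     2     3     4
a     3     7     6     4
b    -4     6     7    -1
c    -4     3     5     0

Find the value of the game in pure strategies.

3

Row minima: 3, -4, -4 → the maximizer's maximin is 3.
Column maxima: 3, 7, 7, 4 → the minimizer's minimax is 3.
They coincide at (a, 1), so the value is 3.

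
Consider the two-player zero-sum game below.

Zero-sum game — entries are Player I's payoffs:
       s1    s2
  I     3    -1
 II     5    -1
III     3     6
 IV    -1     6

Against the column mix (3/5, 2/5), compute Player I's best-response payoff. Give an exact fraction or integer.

I: (3)·(3/5) + (-1)·(2/5) = 7/5.
II: (5)·(3/5) + (-1)·(2/5) = 13/5.
III: (3)·(3/5) + (6)·(2/5) = 21/5.
IV: (-1)·(3/5) + (6)·(2/5) = 9/5.
The best pure response is III with expected payoff 21/5.

21/5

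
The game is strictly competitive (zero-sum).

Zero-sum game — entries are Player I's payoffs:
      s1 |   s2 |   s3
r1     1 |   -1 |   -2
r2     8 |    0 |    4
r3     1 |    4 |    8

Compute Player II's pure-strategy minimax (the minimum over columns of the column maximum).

The worst case (largest entry) in each column is s1: 8, s2: 4, s3: 8.
The best (smallest) of these is 4.

4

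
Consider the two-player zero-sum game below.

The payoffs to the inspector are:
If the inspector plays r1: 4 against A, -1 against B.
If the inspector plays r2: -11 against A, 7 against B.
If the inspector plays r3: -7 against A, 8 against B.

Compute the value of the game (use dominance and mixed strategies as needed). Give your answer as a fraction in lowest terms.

5/4

Row r2 is strictly dominated by row r3, so the inspector never plays it.
The remaining 2×2 game on (r1, r3) × (A, B) has no saddle point. Let the inspector play r1 with probability p; indifference gives 4p − 7(1−p) = −p + 8(1−p), so p = 3/4.
Similarly the inspectee's optimal q on A is 9/20, and the value is 4·(9/20) + (-1)·(11/20) = 5/4.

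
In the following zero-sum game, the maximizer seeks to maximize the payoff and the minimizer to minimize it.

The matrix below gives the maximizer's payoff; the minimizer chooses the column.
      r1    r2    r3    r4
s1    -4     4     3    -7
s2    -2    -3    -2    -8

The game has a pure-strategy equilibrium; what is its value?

Row minima: -7, -8 → the maximizer's maximin is -7.
Column maxima: -2, 4, 3, -7 → the minimizer's minimax is -7.
They coincide at (s1, r4), so the value is -7.

-7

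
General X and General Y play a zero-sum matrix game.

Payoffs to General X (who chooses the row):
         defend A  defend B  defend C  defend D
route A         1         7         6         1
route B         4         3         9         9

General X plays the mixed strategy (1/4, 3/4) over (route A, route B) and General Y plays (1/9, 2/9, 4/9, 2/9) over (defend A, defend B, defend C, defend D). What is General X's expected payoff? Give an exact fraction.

233/36

Against (1/9, 2/9, 4/9, 2/9), each row's expected payoff is route A: 41/9; route B: 64/9.
Taking the (1/4, 3/4)-weighted average: (1/4)·(41/9) + (3/4)·(64/9) = 233/36.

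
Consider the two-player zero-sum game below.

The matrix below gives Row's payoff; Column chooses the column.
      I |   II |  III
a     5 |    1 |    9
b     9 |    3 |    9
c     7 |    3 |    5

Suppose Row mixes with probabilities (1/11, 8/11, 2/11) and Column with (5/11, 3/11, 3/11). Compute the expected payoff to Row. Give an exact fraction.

821/121

Against (5/11, 3/11, 3/11), each row's expected payoff is a: 5; b: 81/11; c: 59/11.
Taking the (1/11, 8/11, 2/11)-weighted average: (1/11)·(5) + (8/11)·(81/11) + (2/11)·(59/11) = 821/121.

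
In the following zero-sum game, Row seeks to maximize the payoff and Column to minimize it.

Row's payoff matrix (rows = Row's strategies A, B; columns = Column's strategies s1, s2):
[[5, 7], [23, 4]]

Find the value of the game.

47/7

Row minima are 5 and 4, so Row's maximin is 5; column maxima are 23 and 7, so Column's minimax is 7. These differ, so the equilibrium is in mixed strategies.
Let Row play A with probability p. Column is indifferent when 5p + 23(1−p) = 7p + 4(1−p), giving p = 19/21.
Let Column play s1 with probability q. Row is indifferent when 5q + 7(1−q) = 23q + 4(1−q), giving q = 1/7.
The value is 5·(1/7) + (7)·(6/7) = 47/7.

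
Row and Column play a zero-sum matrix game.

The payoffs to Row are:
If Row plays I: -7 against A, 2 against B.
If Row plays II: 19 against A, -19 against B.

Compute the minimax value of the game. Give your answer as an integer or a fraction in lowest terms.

Row minima are -7 and -19, so Row's maximin is -7; column maxima are 19 and 2, so Column's minimax is 2. These differ, so the equilibrium is in mixed strategies.
Let Row play I with probability p. Column is indifferent when −7p + 19(1−p) = 2p − 19(1−p), giving p = 38/47.
Let Column play A with probability q. Row is indifferent when −7q + 2(1−q) = 19q − 19(1−q), giving q = 21/47.
The value is -7·(21/47) + (2)·(26/47) = -95/47.

-95/47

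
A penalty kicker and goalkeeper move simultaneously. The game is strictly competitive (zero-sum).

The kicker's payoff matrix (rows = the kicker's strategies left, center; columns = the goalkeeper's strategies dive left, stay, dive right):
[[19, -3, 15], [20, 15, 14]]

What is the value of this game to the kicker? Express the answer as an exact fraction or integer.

267/19

Column dive left is strictly dominated by dive right for the goalkeeper (it gives the kicker more in every row).
The remaining 2×2 game on (left, center) × (stay, dive right) has no saddle point. Let the kicker play left with probability p; indifference gives −3p + 15(1−p) = 15p + 14(1−p), so p = 1/19.
Similarly the goalkeeper's optimal q on stay is 1/19, and the value is -3·(1/19) + (15)·(18/19) = 267/19.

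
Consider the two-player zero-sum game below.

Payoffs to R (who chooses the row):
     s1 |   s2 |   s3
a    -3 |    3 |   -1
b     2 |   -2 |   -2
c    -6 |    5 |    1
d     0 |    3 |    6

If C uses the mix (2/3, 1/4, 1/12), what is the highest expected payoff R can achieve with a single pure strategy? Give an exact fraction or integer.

a: (-3)·(2/3) + (3)·(1/4) + (-1)·(1/12) = -4/3.
b: (2)·(2/3) + (-2)·(1/4) + (-2)·(1/12) = 2/3.
c: (-6)·(2/3) + (5)·(1/4) + (1)·(1/12) = -8/3.
d: (0)·(2/3) + (3)·(1/4) + (6)·(1/12) = 5/4.
The best pure response is d with expected payoff 5/4.

5/4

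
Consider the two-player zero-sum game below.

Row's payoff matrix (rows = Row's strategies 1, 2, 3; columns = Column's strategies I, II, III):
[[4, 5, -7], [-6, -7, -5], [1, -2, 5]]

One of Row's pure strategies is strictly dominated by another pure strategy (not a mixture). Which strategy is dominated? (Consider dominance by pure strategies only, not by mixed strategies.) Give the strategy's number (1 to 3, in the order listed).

2

Compare 2 with 3: 1 > -6, -2 > -7, 5 > -5.
So 3 strictly dominates 2 for Row; 2 is strictly dominated.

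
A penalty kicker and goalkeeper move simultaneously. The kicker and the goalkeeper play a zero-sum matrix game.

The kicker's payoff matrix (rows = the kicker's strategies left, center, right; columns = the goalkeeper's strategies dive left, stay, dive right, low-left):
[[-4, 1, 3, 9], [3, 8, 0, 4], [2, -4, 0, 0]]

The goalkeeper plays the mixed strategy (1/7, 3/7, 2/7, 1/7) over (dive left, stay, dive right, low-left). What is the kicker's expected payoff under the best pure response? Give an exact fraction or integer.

31/7

left: (-4)·(1/7) + (1)·(3/7) + (3)·(2/7) + (9)·(1/7) = 2.
center: (3)·(1/7) + (8)·(3/7) + (0)·(2/7) + (4)·(1/7) = 31/7.
right: (2)·(1/7) + (-4)·(3/7) + (0)·(2/7) + (0)·(1/7) = -10/7.
The best pure response is center with expected payoff 31/7.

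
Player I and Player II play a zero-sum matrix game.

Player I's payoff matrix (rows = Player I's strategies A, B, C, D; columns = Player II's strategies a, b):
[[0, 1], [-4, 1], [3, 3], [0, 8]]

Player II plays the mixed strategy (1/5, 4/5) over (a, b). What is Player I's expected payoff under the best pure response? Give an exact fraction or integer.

32/5

A: (0)·(1/5) + (1)·(4/5) = 4/5.
B: (-4)·(1/5) + (1)·(4/5) = 0.
C: (3)·(1/5) + (3)·(4/5) = 3.
D: (0)·(1/5) + (8)·(4/5) = 32/5.
The best pure response is D with expected payoff 32/5.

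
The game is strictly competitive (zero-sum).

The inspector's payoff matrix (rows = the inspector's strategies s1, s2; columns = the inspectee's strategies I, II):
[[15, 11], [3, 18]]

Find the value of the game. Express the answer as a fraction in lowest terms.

Row minima are 11 and 3, so the inspector's maximin is 11; column maxima are 15 and 18, so the inspectee's minimax is 15. These differ, so the equilibrium is in mixed strategies.
Let the inspector play s1 with probability p. The inspectee is indifferent when 15p + 3(1−p) = 11p + 18(1−p), giving p = 15/19.
Let the inspectee play I with probability q. The inspector is indifferent when 15q + 11(1−q) = 3q + 18(1−q), giving q = 7/19.
The value is 15·(7/19) + (11)·(12/19) = 237/19.

237/19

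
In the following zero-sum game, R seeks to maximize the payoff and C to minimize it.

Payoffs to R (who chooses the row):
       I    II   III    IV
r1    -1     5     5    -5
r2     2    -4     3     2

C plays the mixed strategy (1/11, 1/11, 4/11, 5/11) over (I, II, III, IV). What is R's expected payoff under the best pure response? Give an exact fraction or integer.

r1: (-1)·(1/11) + (5)·(1/11) + (5)·(4/11) + (-5)·(5/11) = -1/11.
r2: (2)·(1/11) + (-4)·(1/11) + (3)·(4/11) + (2)·(5/11) = 20/11.
The best pure response is r2 with expected payoff 20/11.

20/11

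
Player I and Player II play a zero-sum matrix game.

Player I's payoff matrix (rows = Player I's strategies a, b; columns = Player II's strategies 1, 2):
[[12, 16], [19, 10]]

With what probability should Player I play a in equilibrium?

Row minima are 12 and 10, so Player I's maximin is 12; column maxima are 19 and 16, so Player II's minimax is 16. These differ, so the equilibrium is in mixed strategies.
Let Player I play a with probability p. Player II is indifferent when 12p + 19(1−p) = 16p + 10(1−p), giving p = 9/13.

9/13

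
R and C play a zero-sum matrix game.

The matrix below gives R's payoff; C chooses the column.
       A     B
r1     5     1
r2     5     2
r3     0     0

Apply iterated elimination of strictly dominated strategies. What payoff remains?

Row r3 is strictly dominated by row r1 (5>0, 1>0); eliminate r3.
Column A is strictly dominated by B for C (1<5, 2<5); eliminate A.
Row r1 is strictly dominated by row r2 (2>1); eliminate r1.
Only (r2, B) remains, with payoff 2.

2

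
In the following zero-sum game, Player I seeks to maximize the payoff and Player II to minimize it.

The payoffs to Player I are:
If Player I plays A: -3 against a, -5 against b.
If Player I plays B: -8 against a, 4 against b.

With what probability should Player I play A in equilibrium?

6/7

Row minima are -5 and -8, so Player I's maximin is -5; column maxima are -3 and 4, so Player II's minimax is -3. These differ, so the equilibrium is in mixed strategies.
Let Player I play A with probability p. Player II is indifferent when −3p − 8(1−p) = −5p + 4(1−p), giving p = 6/7.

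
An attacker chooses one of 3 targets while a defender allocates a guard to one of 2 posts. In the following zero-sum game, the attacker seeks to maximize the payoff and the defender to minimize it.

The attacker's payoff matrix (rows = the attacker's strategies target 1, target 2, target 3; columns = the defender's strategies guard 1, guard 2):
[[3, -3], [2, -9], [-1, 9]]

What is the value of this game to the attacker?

3/2

Row target 2 is strictly dominated by row target 1, so the attacker never plays it.
The remaining 2×2 game on (target 1, target 3) × (guard 1, guard 2) has no saddle point. Let the attacker play target 1 with probability p; indifference gives 3p − (1−p) = −3p + 9(1−p), so p = 5/8.
Similarly the defender's optimal q on guard 1 is 3/4, and the value is 3·(3/4) + (-3)·(1/4) = 3/2.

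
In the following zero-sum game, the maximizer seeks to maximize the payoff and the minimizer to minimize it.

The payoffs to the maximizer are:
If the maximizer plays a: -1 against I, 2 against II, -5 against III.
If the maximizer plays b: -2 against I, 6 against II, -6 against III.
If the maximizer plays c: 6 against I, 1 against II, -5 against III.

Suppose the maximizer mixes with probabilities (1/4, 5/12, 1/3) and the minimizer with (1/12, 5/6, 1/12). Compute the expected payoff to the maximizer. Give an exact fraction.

Against (1/12, 5/6, 1/12), each row's expected payoff is a: 7/6; b: 13/3; c: 11/12.
Taking the (1/4, 5/12, 1/3)-weighted average: (1/4)·(7/6) + (5/12)·(13/3) + (1/3)·(11/12) = 173/72.

173/72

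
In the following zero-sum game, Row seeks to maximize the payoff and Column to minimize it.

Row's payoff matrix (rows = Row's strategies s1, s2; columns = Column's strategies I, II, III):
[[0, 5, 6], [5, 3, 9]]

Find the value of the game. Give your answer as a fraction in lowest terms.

25/7

Column III is strictly dominated by I for Column (it gives Row more in every row).
The remaining 2×2 game on (s1, s2) × (I, II) has no saddle point. Let Row play s1 with probability p; indifference gives 5(1−p) = 5p + 3(1−p), so p = 2/7.
Similarly Column's optimal q on I is 2/7, and the value is 0·(2/7) + (5)·(5/7) = 25/7.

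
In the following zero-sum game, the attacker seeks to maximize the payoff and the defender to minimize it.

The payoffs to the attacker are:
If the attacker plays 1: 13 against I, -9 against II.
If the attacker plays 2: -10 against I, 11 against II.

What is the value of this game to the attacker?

Row minima are -9 and -10, so the attacker's maximin is -9; column maxima are 13 and 11, so the defender's minimax is 11. These differ, so the equilibrium is in mixed strategies.
Let the attacker play 1 with probability p. The defender is indifferent when 13p − 10(1−p) = −9p + 11(1−p), giving p = 21/43.
Let the defender play I with probability q. The attacker is indifferent when 13q − 9(1−q) = −10q + 11(1−q), giving q = 20/43.
The value is 13·(20/43) + (-9)·(23/43) = 53/43.

53/43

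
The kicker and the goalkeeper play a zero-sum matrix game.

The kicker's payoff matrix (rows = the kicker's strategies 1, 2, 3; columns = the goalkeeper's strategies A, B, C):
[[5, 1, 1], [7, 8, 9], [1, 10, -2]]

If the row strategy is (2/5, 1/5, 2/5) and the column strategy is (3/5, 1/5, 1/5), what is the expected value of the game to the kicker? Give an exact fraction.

94/25

Against (3/5, 1/5, 1/5), each row's expected payoff is 1: 17/5; 2: 38/5; 3: 11/5.
Taking the (2/5, 1/5, 2/5)-weighted average: (2/5)·(17/5) + (1/5)·(38/5) + (2/5)·(11/5) = 94/25.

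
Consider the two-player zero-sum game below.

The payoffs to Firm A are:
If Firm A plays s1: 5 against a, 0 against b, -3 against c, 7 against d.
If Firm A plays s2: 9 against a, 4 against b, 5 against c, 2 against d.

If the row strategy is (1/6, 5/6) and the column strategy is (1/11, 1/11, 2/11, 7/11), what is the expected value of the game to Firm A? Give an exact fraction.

Against (1/11, 1/11, 2/11, 7/11), each row's expected payoff is s1: 48/11; s2: 37/11.
Taking the (1/6, 5/6)-weighted average: (1/6)·(48/11) + (5/6)·(37/11) = 233/66.

233/66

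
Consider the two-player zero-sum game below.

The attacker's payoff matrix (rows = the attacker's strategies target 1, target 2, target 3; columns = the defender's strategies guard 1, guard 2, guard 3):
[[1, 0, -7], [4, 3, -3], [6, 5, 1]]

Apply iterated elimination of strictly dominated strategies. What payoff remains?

Row target 2 is strictly dominated by row target 3 (6>4, 5>3, 1>-3); eliminate target 2.
Column guard 1 is strictly dominated by guard 2 for the defender (0<1, 5<6); eliminate guard 1.
Column guard 2 is strictly dominated by guard 3 for the defender (-7<0, 1<5); eliminate guard 2.
Row target 1 is strictly dominated by row target 3 (1>-7); eliminate target 1.
Only (target 3, guard 3) remains, with payoff 1.

1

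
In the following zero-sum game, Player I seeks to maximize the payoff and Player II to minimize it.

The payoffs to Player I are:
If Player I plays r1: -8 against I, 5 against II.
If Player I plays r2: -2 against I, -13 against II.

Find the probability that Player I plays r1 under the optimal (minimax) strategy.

11/24

Row minima are -8 and -13, so Player I's maximin is -8; column maxima are -2 and 5, so Player II's minimax is -2. These differ, so the equilibrium is in mixed strategies.
Let Player I play r1 with probability p. Player II is indifferent when −8p − 2(1−p) = 5p − 13(1−p), giving p = 11/24.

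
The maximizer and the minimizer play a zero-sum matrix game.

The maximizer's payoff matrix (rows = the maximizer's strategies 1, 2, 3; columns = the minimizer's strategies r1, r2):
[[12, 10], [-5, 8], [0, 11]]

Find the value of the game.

132/13

Row 2 is strictly dominated by row 3, so the maximizer never plays it.
The remaining 2×2 game on (1, 3) × (r1, r2) has no saddle point. Let the maximizer play 1 with probability p; indifference gives 12p = 10p + 11(1−p), so p = 11/13.
Similarly the minimizer's optimal q on r1 is 1/13, and the value is 12·(1/13) + (10)·(12/13) = 132/13.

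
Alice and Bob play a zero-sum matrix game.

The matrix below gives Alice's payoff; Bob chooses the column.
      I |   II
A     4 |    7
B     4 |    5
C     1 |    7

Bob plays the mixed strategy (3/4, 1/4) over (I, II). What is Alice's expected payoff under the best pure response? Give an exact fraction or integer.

A: (4)·(3/4) + (7)·(1/4) = 19/4.
B: (4)·(3/4) + (5)·(1/4) = 17/4.
C: (1)·(3/4) + (7)·(1/4) = 5/2.
The best pure response is A with expected payoff 19/4.

19/4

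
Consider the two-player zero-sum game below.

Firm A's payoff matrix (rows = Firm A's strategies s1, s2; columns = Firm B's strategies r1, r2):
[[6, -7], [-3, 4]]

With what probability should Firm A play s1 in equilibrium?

7/20

Row minima are -7 and -3, so Firm A's maximin is -3; column maxima are 6 and 4, so Firm B's minimax is 4. These differ, so the equilibrium is in mixed strategies.
Let Firm A play s1 with probability p. Firm B is indifferent when 6p − 3(1−p) = −7p + 4(1−p), giving p = 7/20.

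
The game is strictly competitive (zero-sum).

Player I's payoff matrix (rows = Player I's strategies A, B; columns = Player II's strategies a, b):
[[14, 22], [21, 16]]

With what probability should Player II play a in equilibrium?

Row minima are 14 and 16, so Player I's maximin is 16; column maxima are 21 and 22, so Player II's minimax is 21. These differ, so the equilibrium is in mixed strategies.
Let Player II play a with probability q. Player I is indifferent when 14q + 22(1−q) = 21q + 16(1−q), giving q = 6/13.

6/13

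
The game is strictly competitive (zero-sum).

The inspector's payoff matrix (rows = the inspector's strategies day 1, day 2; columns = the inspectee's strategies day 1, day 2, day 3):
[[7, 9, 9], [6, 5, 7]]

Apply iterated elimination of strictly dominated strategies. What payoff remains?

Column day 3 is strictly dominated by day 1 for the inspectee (7<9, 6<7); eliminate day 3.
Row day 2 is strictly dominated by row day 1 (7>6, 9>5); eliminate day 2.
Column day 2 is strictly dominated by day 1 for the inspectee (7<9); eliminate day 2.
Only (day 1, day 1) remains, with payoff 7.

7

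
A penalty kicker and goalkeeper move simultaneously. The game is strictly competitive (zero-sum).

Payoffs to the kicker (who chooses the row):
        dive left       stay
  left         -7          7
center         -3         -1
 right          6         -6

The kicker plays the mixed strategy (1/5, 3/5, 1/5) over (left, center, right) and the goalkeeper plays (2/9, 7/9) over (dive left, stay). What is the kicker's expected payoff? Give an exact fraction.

-34/45

Against (2/9, 7/9), each row's expected payoff is left: 35/9; center: -13/9; right: -10/3.
Taking the (1/5, 3/5, 1/5)-weighted average: (1/5)·(35/9) + (3/5)·(-13/9) + (1/5)·(-10/3) = -34/45.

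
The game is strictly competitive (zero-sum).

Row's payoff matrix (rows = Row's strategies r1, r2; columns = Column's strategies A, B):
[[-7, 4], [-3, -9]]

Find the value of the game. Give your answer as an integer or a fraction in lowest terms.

-75/17

Row minima are -7 and -9, so Row's maximin is -7; column maxima are -3 and 4, so Column's minimax is -3. These differ, so the equilibrium is in mixed strategies.
Let Row play r1 with probability p. Column is indifferent when −7p − 3(1−p) = 4p − 9(1−p), giving p = 6/17.
Let Column play A with probability q. Row is indifferent when −7q + 4(1−q) = −3q − 9(1−q), giving q = 13/17.
The value is -7·(13/17) + (4)·(4/17) = -75/17.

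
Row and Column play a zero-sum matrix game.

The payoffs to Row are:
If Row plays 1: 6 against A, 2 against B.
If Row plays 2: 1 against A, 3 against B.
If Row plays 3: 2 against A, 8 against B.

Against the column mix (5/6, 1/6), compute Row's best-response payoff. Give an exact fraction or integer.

1: (6)·(5/6) + (2)·(1/6) = 16/3.
2: (1)·(5/6) + (3)·(1/6) = 4/3.
3: (2)·(5/6) + (8)·(1/6) = 3.
The best pure response is 1 with expected payoff 16/3.

16/3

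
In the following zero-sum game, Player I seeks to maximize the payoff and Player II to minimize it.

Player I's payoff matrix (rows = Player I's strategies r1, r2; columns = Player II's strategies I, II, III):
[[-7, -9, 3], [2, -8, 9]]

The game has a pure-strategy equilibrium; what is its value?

Row minima: -9, -8 → Player I's maximin is -8.
Column maxima: 2, -8, 9 → Player II's minimax is -8.
They coincide at (r2, II), so the value is -8.

-8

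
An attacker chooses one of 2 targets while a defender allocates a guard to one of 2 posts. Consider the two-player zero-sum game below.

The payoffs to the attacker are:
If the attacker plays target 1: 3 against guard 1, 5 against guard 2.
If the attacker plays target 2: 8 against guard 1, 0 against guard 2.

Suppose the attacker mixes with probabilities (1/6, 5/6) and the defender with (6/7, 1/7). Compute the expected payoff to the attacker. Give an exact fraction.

Against (6/7, 1/7), each row's expected payoff is target 1: 23/7; target 2: 48/7.
Taking the (1/6, 5/6)-weighted average: (1/6)·(23/7) + (5/6)·(48/7) = 263/42.

263/42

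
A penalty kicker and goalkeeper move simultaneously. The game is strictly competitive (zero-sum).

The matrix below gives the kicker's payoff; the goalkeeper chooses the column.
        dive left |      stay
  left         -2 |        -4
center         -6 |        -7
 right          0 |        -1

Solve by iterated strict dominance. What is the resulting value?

Column dive left is strictly dominated by stay for the goalkeeper (-4<-2, -7<-6, -1<0); eliminate dive left.
Row left is strictly dominated by row right (-1>-4); eliminate left.
Row center is strictly dominated by row right (-1>-7); eliminate center.
Only (right, stay) remains, with payoff -1.

-1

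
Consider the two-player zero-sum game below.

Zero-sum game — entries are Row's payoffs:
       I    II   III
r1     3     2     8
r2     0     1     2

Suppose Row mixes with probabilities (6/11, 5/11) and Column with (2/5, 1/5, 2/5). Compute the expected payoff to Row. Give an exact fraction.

169/55

Against (2/5, 1/5, 2/5), each row's expected payoff is r1: 24/5; r2: 1.
Taking the (6/11, 5/11)-weighted average: (6/11)·(24/5) + (5/11)·(1) = 169/55.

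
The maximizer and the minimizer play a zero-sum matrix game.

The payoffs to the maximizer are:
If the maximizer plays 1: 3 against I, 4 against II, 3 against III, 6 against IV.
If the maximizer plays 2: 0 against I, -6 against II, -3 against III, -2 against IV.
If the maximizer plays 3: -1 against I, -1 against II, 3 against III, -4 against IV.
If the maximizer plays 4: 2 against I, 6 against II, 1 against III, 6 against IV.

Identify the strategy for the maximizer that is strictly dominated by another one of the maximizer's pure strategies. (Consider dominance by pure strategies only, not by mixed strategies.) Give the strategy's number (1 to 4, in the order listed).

Compare 2 with 1: 3 > 0, 4 > -6, 3 > -3, 6 > -2.
So 1 strictly dominates 2 for the maximizer; 2 is strictly dominated.

2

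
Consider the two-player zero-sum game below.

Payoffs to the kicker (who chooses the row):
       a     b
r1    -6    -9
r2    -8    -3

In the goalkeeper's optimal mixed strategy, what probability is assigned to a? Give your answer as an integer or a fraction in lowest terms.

Row minima are -9 and -8, so the kicker's maximin is -8; column maxima are -6 and -3, so the goalkeeper's minimax is -6. These differ, so the equilibrium is in mixed strategies.
Let the goalkeeper play a with probability q. The kicker is indifferent when −6q − 9(1−q) = −8q − 3(1−q), giving q = 3/4.

3/4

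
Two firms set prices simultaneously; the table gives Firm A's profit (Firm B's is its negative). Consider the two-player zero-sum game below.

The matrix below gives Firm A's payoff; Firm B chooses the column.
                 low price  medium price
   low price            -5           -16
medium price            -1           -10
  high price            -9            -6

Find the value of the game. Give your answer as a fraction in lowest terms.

Row low price is strictly dominated by row medium price, so Firm A never plays it.
The remaining 2×2 game on (medium price, high price) × (low price, medium price) has no saddle point. Let Firm A play medium price with probability p; indifference gives −p − 9(1−p) = −10p − 6(1−p), so p = 1/4.
Similarly Firm B's optimal q on low price is 1/3, and the value is -1·(1/3) + (-10)·(2/3) = -7.

-7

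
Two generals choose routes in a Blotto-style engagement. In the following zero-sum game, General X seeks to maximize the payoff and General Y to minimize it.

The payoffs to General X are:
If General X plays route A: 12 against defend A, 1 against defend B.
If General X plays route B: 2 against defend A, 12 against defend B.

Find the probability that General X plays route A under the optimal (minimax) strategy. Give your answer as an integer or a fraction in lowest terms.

10/21

Row minima are 1 and 2, so General X's maximin is 2; column maxima are 12 and 12, so General Y's minimax is 12. These differ, so the equilibrium is in mixed strategies.
Let General X play route A with probability p. General Y is indifferent when 12p + 2(1−p) = p + 12(1−p), giving p = 10/21.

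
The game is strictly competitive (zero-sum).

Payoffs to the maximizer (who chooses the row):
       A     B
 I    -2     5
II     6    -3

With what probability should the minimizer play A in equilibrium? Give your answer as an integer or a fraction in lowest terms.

Row minima are -2 and -3, so the maximizer's maximin is -2; column maxima are 6 and 5, so the minimizer's minimax is 5. These differ, so the equilibrium is in mixed strategies.
Let the minimizer play A with probability q. The maximizer is indifferent when −2q + 5(1−q) = 6q − 3(1−q), giving q = 1/2.

1/2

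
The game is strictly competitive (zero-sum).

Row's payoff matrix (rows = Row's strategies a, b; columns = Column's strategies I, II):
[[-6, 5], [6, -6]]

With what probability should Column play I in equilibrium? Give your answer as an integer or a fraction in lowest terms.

Row minima are -6 and -6, so Row's maximin is -6; column maxima are 6 and 5, so Column's minimax is 5. These differ, so the equilibrium is in mixed strategies.
Let Column play I with probability q. Row is indifferent when −6q + 5(1−q) = 6q − 6(1−q), giving q = 11/23.

11/23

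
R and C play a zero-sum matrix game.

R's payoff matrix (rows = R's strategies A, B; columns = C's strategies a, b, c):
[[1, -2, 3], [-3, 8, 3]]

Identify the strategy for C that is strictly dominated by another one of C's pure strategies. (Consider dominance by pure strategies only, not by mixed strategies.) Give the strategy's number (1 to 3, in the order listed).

C prefers columns that give R less. Compare c with a: 1 < 3, -3 < 3.
So a strictly dominates c for C; c is strictly dominated.

3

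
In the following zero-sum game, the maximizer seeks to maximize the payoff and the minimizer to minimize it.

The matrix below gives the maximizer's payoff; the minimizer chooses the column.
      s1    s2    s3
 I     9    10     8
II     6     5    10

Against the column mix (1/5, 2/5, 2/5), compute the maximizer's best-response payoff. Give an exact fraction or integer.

9

I: (9)·(1/5) + (10)·(2/5) + (8)·(2/5) = 9.
II: (6)·(1/5) + (5)·(2/5) + (10)·(2/5) = 36/5.
The best pure response is I with expected payoff 9.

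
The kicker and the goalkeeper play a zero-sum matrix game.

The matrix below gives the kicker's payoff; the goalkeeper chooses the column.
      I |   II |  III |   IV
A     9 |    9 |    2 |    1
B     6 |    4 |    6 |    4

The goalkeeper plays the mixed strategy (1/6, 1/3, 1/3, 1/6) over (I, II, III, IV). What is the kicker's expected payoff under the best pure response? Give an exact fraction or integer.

16/3

A: (9)·(1/6) + (9)·(1/3) + (2)·(1/3) + (1)·(1/6) = 16/3.
B: (6)·(1/6) + (4)·(1/3) + (6)·(1/3) + (4)·(1/6) = 5.
The best pure response is A with expected payoff 16/3.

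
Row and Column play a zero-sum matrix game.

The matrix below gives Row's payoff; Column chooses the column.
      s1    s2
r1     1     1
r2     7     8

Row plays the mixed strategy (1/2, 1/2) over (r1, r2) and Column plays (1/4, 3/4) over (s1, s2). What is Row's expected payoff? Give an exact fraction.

Against (1/4, 3/4), each row's expected payoff is r1: 1; r2: 31/4.
Taking the (1/2, 1/2)-weighted average: (1/2)·(1) + (1/2)·(31/4) = 35/8.

35/8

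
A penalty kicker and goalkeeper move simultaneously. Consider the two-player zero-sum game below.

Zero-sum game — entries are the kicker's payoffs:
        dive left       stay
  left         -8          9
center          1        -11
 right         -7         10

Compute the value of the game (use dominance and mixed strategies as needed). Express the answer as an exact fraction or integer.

-67/29

Row left is strictly dominated by row right, so the kicker never plays it.
The remaining 2×2 game on (center, right) × (dive left, stay) has no saddle point. Let the kicker play center with probability p; indifference gives p − 7(1−p) = −11p + 10(1−p), so p = 17/29.
Similarly the goalkeeper's optimal q on dive left is 21/29, and the value is 1·(21/29) + (-11)·(8/29) = -67/29.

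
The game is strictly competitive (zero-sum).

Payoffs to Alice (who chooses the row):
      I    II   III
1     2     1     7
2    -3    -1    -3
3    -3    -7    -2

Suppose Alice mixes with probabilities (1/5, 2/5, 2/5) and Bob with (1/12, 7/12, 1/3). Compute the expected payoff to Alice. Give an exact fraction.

-127/60

Against (1/12, 7/12, 1/3), each row's expected payoff is 1: 37/12; 2: -11/6; 3: -5.
Taking the (1/5, 2/5, 2/5)-weighted average: (1/5)·(37/12) + (2/5)·(-11/6) + (2/5)·(-5) = -127/60.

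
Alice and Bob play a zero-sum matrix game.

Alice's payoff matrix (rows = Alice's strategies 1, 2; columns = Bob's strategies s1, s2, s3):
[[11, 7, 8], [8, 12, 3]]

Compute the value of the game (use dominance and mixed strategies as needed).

15/2

Column s1 is strictly dominated by s3 for Bob (it gives Alice more in every row).
The remaining 2×2 game on (1, 2) × (s2, s3) has no saddle point. Let Alice play 1 with probability p; indifference gives 7p + 12(1−p) = 8p + 3(1−p), so p = 9/10.
Similarly Bob's optimal q on s2 is 1/2, and the value is 7·(1/2) + (8)·(1/2) = 15/2.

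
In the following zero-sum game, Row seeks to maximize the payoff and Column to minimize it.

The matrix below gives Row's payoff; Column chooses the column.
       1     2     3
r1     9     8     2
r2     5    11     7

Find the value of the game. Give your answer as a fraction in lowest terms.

53/9

Column 2 is strictly dominated by 3 for Column (it gives Row more in every row).
The remaining 2×2 game on (r1, r2) × (1, 3) has no saddle point. Let Row play r1 with probability p; indifference gives 9p + 5(1−p) = 2p + 7(1−p), so p = 2/9.
Similarly Column's optimal q on 1 is 5/9, and the value is 9·(5/9) + (2)·(4/9) = 53/9.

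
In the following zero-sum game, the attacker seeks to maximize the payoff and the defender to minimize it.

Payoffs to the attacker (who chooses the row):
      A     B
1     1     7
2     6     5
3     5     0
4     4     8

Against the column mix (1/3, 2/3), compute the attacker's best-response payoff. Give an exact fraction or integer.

20/3

1: (1)·(1/3) + (7)·(2/3) = 5.
2: (6)·(1/3) + (5)·(2/3) = 16/3.
3: (5)·(1/3) + (0)·(2/3) = 5/3.
4: (4)·(1/3) + (8)·(2/3) = 20/3.
The best pure response is 4 with expected payoff 20/3.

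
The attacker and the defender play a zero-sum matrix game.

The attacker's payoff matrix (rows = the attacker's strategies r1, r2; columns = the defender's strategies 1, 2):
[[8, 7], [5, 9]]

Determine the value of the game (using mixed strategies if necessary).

Row minima are 7 and 5, so the attacker's maximin is 7; column maxima are 8 and 9, so the defender's minimax is 8. These differ, so the equilibrium is in mixed strategies.
Let the attacker play r1 with probability p. The defender is indifferent when 8p + 5(1−p) = 7p + 9(1−p), giving p = 4/5.
Let the defender play 1 with probability q. The attacker is indifferent when 8q + 7(1−q) = 5q + 9(1−q), giving q = 2/5.
The value is 8·(2/5) + (7)·(3/5) = 37/5.

37/5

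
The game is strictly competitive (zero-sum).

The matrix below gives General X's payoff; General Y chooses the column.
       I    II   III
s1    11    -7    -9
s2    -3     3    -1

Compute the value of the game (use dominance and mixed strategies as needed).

-19/11

Column II is strictly dominated by III for General Y (it gives General X more in every row).
The remaining 2×2 game on (s1, s2) × (I, III) has no saddle point. Let General X play s1 with probability p; indifference gives 11p − 3(1−p) = −9p − (1−p), so p = 1/11.
Similarly General Y's optimal q on I is 4/11, and the value is 11·(4/11) + (-9)·(7/11) = -19/11.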